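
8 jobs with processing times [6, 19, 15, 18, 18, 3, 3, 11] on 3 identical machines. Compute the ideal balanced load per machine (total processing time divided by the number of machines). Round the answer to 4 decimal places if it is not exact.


Total processing time = 6 + 19 + 15 + 18 + 18 + 3 + 3 + 11 = 93
Number of machines = 3
Ideal balanced load = 93 / 3 = 31.0

31.0


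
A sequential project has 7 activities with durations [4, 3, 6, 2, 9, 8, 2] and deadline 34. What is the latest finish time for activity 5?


LF(activity 5) = deadline - sum of successor durations
Successors: activities 6 through 7 with durations [8, 2]
Sum of successor durations = 10
LF = 34 - 10 = 24

24


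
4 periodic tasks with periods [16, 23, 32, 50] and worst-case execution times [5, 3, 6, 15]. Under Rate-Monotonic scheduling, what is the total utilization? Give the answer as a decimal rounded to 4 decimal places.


Compute individual utilizations (exact fractions):
  Task 1: C/T = 5/16 (approx. 0.3125)
  Task 2: C/T = 3/23 (approx. 0.1304)
  Task 3: C/T = 6/32 = 3/16 (approx. 0.1875)
  Task 4: C/T = 15/50 = 3/10 (approx. 0.3)
Total utilization U = 5/16 + 3/23 + 3/16 + 3/10 = 107/115
Rounded to 4 decimal places: U = 0.9304
RM (Liu & Layland) bound for 4 tasks = 0.756828; compare with U = 107/115 (approx. 0.930435)
bound < U <= 1, so the RM sufficient condition is not met (inconclusive; an exact test such as response-time analysis is needed).

0.9304


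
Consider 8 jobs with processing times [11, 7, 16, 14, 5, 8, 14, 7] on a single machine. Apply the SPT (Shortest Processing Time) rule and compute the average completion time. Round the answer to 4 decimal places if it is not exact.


Sort jobs by processing time (SPT order): [5, 7, 7, 8, 11, 14, 14, 16]
Compute completion times sequentially:
  Job 1: processing = 5, completes at 5
  Job 2: processing = 7, completes at 12
  Job 3: processing = 7, completes at 19
  Job 4: processing = 8, completes at 27
  Job 5: processing = 11, completes at 38
  Job 6: processing = 14, completes at 52
  Job 7: processing = 14, completes at 66
  Job 8: processing = 16, completes at 82
Sum of completion times = 301
Average completion time = 301/8 = 37.625

37.625


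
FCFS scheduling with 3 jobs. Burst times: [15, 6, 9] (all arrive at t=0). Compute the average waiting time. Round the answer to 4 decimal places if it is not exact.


FCFS order (as given): [15, 6, 9]
Waiting times:
  Job 1: wait = 0
  Job 2: wait = 15
  Job 3: wait = 21
Sum of waiting times = 36
Average waiting time = 36/3 = 12.0

12.0


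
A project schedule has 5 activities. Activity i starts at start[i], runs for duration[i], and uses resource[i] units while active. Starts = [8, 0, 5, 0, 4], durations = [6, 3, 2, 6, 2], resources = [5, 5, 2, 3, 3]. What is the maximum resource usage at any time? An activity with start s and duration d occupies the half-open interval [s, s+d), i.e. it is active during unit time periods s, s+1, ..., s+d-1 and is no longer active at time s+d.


Each activity i is active on [start_i, start_i + duration_i).
Compute total resource usage per time slot:
  t=0: active resources = [5, 3], total = 8
  t=1: active resources = [5, 3], total = 8
  t=2: active resources = [5, 3], total = 8
  t=3: active resources = [3], total = 3
  t=4: active resources = [3, 3], total = 6
  t=5: active resources = [2, 3, 3], total = 8
  t=6: active resources = [2], total = 2
  t=7: active resources = [], total = 0
  t=8: active resources = [5], total = 5
  t=9: active resources = [5], total = 5
  t=10: active resources = [5], total = 5
  t=11: active resources = [5], total = 5
  t=12: active resources = [5], total = 5
  t=13: active resources = [5], total = 5
Peak resource demand = 8

8


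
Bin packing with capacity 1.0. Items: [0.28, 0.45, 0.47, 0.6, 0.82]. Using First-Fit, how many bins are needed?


Place items sequentially using First-Fit:
  Item 0.28 -> new Bin 1
  Item 0.45 -> Bin 1 (now 0.73)
  Item 0.47 -> new Bin 2
  Item 0.6 -> new Bin 3
  Item 0.82 -> new Bin 4
Total bins used = 4

4


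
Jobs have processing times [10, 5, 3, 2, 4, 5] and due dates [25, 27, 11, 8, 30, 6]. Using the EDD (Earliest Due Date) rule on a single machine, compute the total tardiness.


Sort by due date (EDD order): [(5, 6), (2, 8), (3, 11), (10, 25), (5, 27), (4, 30)]
Compute completion times and tardiness:
  Job 1: p=5, d=6, C=5, tardiness=max(0,5-6)=0
  Job 2: p=2, d=8, C=7, tardiness=max(0,7-8)=0
  Job 3: p=3, d=11, C=10, tardiness=max(0,10-11)=0
  Job 4: p=10, d=25, C=20, tardiness=max(0,20-25)=0
  Job 5: p=5, d=27, C=25, tardiness=max(0,25-27)=0
  Job 6: p=4, d=30, C=29, tardiness=max(0,29-30)=0
Total tardiness = 0

0


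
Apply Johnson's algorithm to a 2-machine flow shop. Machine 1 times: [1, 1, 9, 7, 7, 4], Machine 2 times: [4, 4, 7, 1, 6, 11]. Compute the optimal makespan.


Apply Johnson's rule:
  Group 1 (a <= b): [(1, 1, 4), (2, 1, 4), (6, 4, 11)]
  Group 2 (a > b): [(3, 9, 7), (5, 7, 6), (4, 7, 1)]
Optimal job order: [1, 2, 6, 3, 5, 4]
Schedule:
  Job 1: M1 done at 1, M2 done at 5
  Job 2: M1 done at 2, M2 done at 9
  Job 6: M1 done at 6, M2 done at 20
  Job 3: M1 done at 15, M2 done at 27
  Job 5: M1 done at 22, M2 done at 33
  Job 4: M1 done at 29, M2 done at 34
Makespan = 34

34


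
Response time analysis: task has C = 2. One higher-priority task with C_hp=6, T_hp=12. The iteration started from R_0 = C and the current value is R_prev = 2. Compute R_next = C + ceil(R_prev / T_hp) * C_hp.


R_next = C + ceil(R_prev / T_hp) * C_hp
ceil(2 / 12) = ceil(0.1667) = 1
Interference = 1 * 6 = 6
R_next = 2 + 6 = 8

8


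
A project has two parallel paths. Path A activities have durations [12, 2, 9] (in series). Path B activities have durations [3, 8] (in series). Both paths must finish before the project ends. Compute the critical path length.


Path A total = 12 + 2 + 9 = 23
Path B total = 3 + 8 = 11
Critical path = longest path = max(23, 11) = 23

23


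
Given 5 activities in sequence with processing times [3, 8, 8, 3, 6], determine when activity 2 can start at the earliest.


Activity 2 starts after activities 1 through 1 complete.
Predecessor durations: [3]
ES = 3 = 3

3


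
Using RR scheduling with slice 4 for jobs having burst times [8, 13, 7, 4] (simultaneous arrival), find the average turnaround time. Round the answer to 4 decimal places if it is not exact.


Time quantum = 4
Execution trace:
  J1 runs 4 units, time = 4
  J2 runs 4 units, time = 8
  J3 runs 4 units, time = 12
  J4 runs 4 units, time = 16
  J1 runs 4 units, time = 20
  J2 runs 4 units, time = 24
  J3 runs 3 units, time = 27
  J2 runs 4 units, time = 31
  J2 runs 1 units, time = 32
Finish times: [20, 32, 27, 16]
Average turnaround = 95/4 = 23.75

23.75


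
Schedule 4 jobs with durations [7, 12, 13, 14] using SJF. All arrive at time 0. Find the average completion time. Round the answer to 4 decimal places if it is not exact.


SJF order (ascending): [7, 12, 13, 14]
Completion times:
  Job 1: burst=7, C=7
  Job 2: burst=12, C=19
  Job 3: burst=13, C=32
  Job 4: burst=14, C=46
Average completion = 104/4 = 26.0

26.0


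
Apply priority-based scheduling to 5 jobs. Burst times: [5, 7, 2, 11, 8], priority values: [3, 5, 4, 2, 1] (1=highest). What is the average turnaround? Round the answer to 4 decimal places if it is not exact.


Sort by priority (ascending = highest first):
Order: [(1, 8), (2, 11), (3, 5), (4, 2), (5, 7)]
Completion times:
  Priority 1, burst=8, C=8
  Priority 2, burst=11, C=19
  Priority 3, burst=5, C=24
  Priority 4, burst=2, C=26
  Priority 5, burst=7, C=33
Average turnaround = 110/5 = 22.0

22.0


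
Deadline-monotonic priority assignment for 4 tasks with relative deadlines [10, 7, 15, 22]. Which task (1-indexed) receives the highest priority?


Sort tasks by relative deadline (ascending):
  Task 2: deadline = 7
  Task 1: deadline = 10
  Task 3: deadline = 15
  Task 4: deadline = 22
Priority order (highest first): [2, 1, 3, 4]
Highest priority task = 2

2


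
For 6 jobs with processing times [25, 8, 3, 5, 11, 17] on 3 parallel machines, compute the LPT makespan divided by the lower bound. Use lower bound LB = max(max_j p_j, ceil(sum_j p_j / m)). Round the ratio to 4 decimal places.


LPT order: [25, 17, 11, 8, 5, 3]
Machine loads after assignment: [25, 22, 22]
LPT makespan = 25
Lower bound = max(max_job, ceil(total/3)) = max(25, 23) = 25
Ratio = 25 / 25 = 1.0

1.0


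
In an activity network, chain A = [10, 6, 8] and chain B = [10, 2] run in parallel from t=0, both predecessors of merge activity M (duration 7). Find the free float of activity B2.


ES(B2) = sum of predecessors on chain B = 10
EF(B2) = ES + duration = 10 + 2 = 12
Successor of B2 is M. ES(M) = max(sum(A), sum(B)) = max(24, 12) = 24
Free float = ES(successor) - EF(current) = 24 - 12 = 12

12


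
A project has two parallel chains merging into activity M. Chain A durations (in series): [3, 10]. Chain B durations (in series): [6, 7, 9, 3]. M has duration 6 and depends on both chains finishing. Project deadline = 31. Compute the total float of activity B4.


Forward pass: ES(B4) = sum of predecessors on chain B = 22
EF = ES + duration = 22 + 3 = 25
Backward pass: LF(M) = deadline = 31; LS(M) = 31 - 6 = 25
LF(B4) = LS(M) - sum(successors on chain B) = 25 - 0 = 25
LS = LF - duration = 25 - 3 = 22
Total float = LS - ES = 22 - 22 = 0

0


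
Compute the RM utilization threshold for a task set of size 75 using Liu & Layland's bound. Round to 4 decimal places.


Compute 2^(1/75) = 1.0092848012
Subtract 1: 1.0092848012 - 1 = 0.0092848012
Multiply by n: 75 * 0.0092848012 = 0.6963600900
Round to 4 dp: 0.6964

0.6964


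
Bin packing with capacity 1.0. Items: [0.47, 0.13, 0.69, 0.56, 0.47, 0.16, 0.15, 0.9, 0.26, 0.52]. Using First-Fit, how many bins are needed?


Place items sequentially using First-Fit:
  Item 0.47 -> new Bin 1
  Item 0.13 -> Bin 1 (now 0.6)
  Item 0.69 -> new Bin 2
  Item 0.56 -> new Bin 3
  Item 0.47 -> new Bin 4
  Item 0.16 -> Bin 1 (now 0.76)
  Item 0.15 -> Bin 1 (now 0.91)
  Item 0.9 -> new Bin 5
  Item 0.26 -> Bin 2 (now 0.95)
  Item 0.52 -> Bin 4 (now 0.99)
Total bins used = 5

5


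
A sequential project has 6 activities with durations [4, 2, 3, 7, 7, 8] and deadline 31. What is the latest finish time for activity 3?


LF(activity 3) = deadline - sum of successor durations
Successors: activities 4 through 6 with durations [7, 7, 8]
Sum of successor durations = 22
LF = 31 - 22 = 9

9


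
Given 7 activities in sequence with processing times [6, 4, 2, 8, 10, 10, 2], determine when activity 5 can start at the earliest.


Activity 5 starts after activities 1 through 4 complete.
Predecessor durations: [6, 4, 2, 8]
ES = 6 + 4 + 2 + 8 = 20

20


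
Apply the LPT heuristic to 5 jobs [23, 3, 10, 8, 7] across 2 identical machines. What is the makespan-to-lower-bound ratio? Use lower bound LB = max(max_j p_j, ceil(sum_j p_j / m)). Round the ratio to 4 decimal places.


LPT order: [23, 10, 8, 7, 3]
Machine loads after assignment: [26, 25]
LPT makespan = 26
Lower bound = max(max_job, ceil(total/2)) = max(23, 26) = 26
Ratio = 26 / 26 = 1.0

1.0


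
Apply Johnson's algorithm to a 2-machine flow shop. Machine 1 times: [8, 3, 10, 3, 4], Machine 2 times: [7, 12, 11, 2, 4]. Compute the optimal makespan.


Apply Johnson's rule:
  Group 1 (a <= b): [(2, 3, 12), (5, 4, 4), (3, 10, 11)]
  Group 2 (a > b): [(1, 8, 7), (4, 3, 2)]
Optimal job order: [2, 5, 3, 1, 4]
Schedule:
  Job 2: M1 done at 3, M2 done at 15
  Job 5: M1 done at 7, M2 done at 19
  Job 3: M1 done at 17, M2 done at 30
  Job 1: M1 done at 25, M2 done at 37
  Job 4: M1 done at 28, M2 done at 39
Makespan = 39

39


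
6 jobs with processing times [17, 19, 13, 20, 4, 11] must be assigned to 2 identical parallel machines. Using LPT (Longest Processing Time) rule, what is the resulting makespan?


Sort jobs in decreasing order (LPT): [20, 19, 17, 13, 11, 4]
Assign each job to the least loaded machine:
  Machine 1: jobs [20, 13, 11], load = 44
  Machine 2: jobs [19, 17, 4], load = 40
Makespan = max load = 44

44


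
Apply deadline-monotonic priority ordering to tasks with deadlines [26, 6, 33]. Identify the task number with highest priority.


Sort tasks by relative deadline (ascending):
  Task 2: deadline = 6
  Task 1: deadline = 26
  Task 3: deadline = 33
Priority order (highest first): [2, 1, 3]
Highest priority task = 2

2


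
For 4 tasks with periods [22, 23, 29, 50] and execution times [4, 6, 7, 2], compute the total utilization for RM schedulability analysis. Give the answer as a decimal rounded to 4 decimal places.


Compute individual utilizations (exact fractions):
  Task 1: C/T = 4/22 = 2/11 (approx. 0.1818)
  Task 2: C/T = 6/23 (approx. 0.2609)
  Task 3: C/T = 7/29 (approx. 0.2414)
  Task 4: C/T = 2/50 = 1/25 (approx. 0.04)
Total utilization U = 2/11 + 6/23 + 7/29 + 1/25 = 132812/183425
Rounded to 4 decimal places: U = 0.7241
RM (Liu & Layland) bound for 4 tasks = 0.756828; compare with U = 132812/183425 (approx. 0.724067)
U <= bound, so schedulable by RM sufficient condition.

0.7241


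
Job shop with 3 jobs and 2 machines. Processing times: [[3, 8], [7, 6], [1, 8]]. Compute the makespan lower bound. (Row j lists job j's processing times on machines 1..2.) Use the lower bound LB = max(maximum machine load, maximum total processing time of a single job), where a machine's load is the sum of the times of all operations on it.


Machine loads:
  Machine 1: 3 + 7 + 1 = 11
  Machine 2: 8 + 6 + 8 = 22
Max machine load = 22
Job totals:
  Job 1: 11
  Job 2: 13
  Job 3: 9
Max job total = 13
Lower bound = max(22, 13) = 22

22


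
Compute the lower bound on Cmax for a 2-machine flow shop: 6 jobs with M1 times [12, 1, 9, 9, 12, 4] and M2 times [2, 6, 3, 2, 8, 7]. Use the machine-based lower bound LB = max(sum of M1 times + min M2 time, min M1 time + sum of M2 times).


LB1 = sum(M1 times) + min(M2 times) = 47 + 2 = 49
LB2 = min(M1 times) + sum(M2 times) = 1 + 28 = 29
Lower bound = max(LB1, LB2) = max(49, 29) = 49

49


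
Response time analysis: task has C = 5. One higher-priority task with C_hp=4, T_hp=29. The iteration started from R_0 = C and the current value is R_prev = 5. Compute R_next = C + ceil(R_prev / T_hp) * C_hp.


R_next = C + ceil(R_prev / T_hp) * C_hp
ceil(5 / 29) = ceil(0.1724) = 1
Interference = 1 * 4 = 4
R_next = 5 + 4 = 9

9


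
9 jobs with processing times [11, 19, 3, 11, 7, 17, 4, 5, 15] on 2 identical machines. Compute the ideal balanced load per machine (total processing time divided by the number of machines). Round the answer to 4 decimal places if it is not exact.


Total processing time = 11 + 19 + 3 + 11 + 7 + 17 + 4 + 5 + 15 = 92
Number of machines = 2
Ideal balanced load = 92 / 2 = 46.0

46.0


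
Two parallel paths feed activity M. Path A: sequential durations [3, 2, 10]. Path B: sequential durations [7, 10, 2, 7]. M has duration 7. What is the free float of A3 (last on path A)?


ES(A3) = sum of predecessors on chain A = 5
EF(A3) = ES + duration = 5 + 10 = 15
Successor of A3 is M. ES(M) = max(sum(A), sum(B)) = max(15, 26) = 26
Free float = ES(successor) - EF(current) = 26 - 15 = 11

11


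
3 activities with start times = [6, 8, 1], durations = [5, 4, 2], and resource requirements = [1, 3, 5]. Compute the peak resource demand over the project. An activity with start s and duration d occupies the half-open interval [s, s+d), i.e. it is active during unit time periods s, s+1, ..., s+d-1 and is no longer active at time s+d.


Each activity i is active on [start_i, start_i + duration_i).
Compute total resource usage per time slot:
  t=0: active resources = [], total = 0
  t=1: active resources = [5], total = 5
  t=2: active resources = [5], total = 5
  t=3: active resources = [], total = 0
  t=4: active resources = [], total = 0
  t=5: active resources = [], total = 0
  t=6: active resources = [1], total = 1
  t=7: active resources = [1], total = 1
  t=8: active resources = [1, 3], total = 4
  t=9: active resources = [1, 3], total = 4
  t=10: active resources = [1, 3], total = 4
  t=11: active resources = [3], total = 3
Peak resource demand = 5

5


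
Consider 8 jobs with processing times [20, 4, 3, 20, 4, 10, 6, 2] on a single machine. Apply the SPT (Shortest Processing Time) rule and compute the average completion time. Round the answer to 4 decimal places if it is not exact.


Sort jobs by processing time (SPT order): [2, 3, 4, 4, 6, 10, 20, 20]
Compute completion times sequentially:
  Job 1: processing = 2, completes at 2
  Job 2: processing = 3, completes at 5
  Job 3: processing = 4, completes at 9
  Job 4: processing = 4, completes at 13
  Job 5: processing = 6, completes at 19
  Job 6: processing = 10, completes at 29
  Job 7: processing = 20, completes at 49
  Job 8: processing = 20, completes at 69
Sum of completion times = 195
Average completion time = 195/8 = 24.375

24.375


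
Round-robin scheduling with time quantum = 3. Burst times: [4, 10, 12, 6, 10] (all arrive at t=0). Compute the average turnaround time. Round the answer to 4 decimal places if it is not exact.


Time quantum = 3
Execution trace:
  J1 runs 3 units, time = 3
  J2 runs 3 units, time = 6
  J3 runs 3 units, time = 9
  J4 runs 3 units, time = 12
  J5 runs 3 units, time = 15
  J1 runs 1 units, time = 16
  J2 runs 3 units, time = 19
  J3 runs 3 units, time = 22
  J4 runs 3 units, time = 25
  J5 runs 3 units, time = 28
  J2 runs 3 units, time = 31
  J3 runs 3 units, time = 34
  J5 runs 3 units, time = 37
  J2 runs 1 units, time = 38
  J3 runs 3 units, time = 41
  J5 runs 1 units, time = 42
Finish times: [16, 38, 41, 25, 42]
Average turnaround = 162/5 = 32.4

32.4


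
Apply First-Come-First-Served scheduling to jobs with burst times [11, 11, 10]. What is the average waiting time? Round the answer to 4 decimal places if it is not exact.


FCFS order (as given): [11, 11, 10]
Waiting times:
  Job 1: wait = 0
  Job 2: wait = 11
  Job 3: wait = 22
Sum of waiting times = 33
Average waiting time = 33/3 = 11.0

11.0


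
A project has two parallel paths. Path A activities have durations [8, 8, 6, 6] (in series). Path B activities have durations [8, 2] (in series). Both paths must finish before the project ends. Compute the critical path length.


Path A total = 8 + 8 + 6 + 6 = 28
Path B total = 8 + 2 = 10
Critical path = longest path = max(28, 10) = 28

28


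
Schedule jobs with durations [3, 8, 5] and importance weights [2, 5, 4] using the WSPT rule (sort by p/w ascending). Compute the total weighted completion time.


Compute p/w ratios and sort ascending (WSPT): [(5, 4), (3, 2), (8, 5)]
Compute weighted completion times:
  Job (p=5,w=4): C=5, w*C=4*5=20
  Job (p=3,w=2): C=8, w*C=2*8=16
  Job (p=8,w=5): C=16, w*C=5*16=80
Total weighted completion time = 116

116


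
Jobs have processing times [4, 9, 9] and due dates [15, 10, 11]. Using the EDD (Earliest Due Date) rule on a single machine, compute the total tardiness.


Sort by due date (EDD order): [(9, 10), (9, 11), (4, 15)]
Compute completion times and tardiness:
  Job 1: p=9, d=10, C=9, tardiness=max(0,9-10)=0
  Job 2: p=9, d=11, C=18, tardiness=max(0,18-11)=7
  Job 3: p=4, d=15, C=22, tardiness=max(0,22-15)=7
Total tardiness = 14

14


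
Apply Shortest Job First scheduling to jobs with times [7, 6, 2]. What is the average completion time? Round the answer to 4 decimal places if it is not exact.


SJF order (ascending): [2, 6, 7]
Completion times:
  Job 1: burst=2, C=2
  Job 2: burst=6, C=8
  Job 3: burst=7, C=15
Average completion = 25/3 = 8.3333

8.3333


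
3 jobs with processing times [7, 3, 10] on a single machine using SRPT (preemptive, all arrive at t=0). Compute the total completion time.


Since all jobs arrive at t=0, SRPT equals SPT ordering.
SPT order: [3, 7, 10]
Completion times:
  Job 1: p=3, C=3
  Job 2: p=7, C=10
  Job 3: p=10, C=20
Total completion time = 3 + 10 + 20 = 33

33


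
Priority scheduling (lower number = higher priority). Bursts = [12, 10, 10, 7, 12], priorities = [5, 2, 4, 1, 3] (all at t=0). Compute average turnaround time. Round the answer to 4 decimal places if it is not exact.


Sort by priority (ascending = highest first):
Order: [(1, 7), (2, 10), (3, 12), (4, 10), (5, 12)]
Completion times:
  Priority 1, burst=7, C=7
  Priority 2, burst=10, C=17
  Priority 3, burst=12, C=29
  Priority 4, burst=10, C=39
  Priority 5, burst=12, C=51
Average turnaround = 143/5 = 28.6

28.6


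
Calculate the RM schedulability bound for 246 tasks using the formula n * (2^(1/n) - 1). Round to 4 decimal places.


Compute 2^(1/246) = 1.0028216448
Subtract 1: 1.0028216448 - 1 = 0.0028216448
Multiply by n: 246 * 0.0028216448 = 0.6941246208
Round to 4 dp: 0.6941

0.6941


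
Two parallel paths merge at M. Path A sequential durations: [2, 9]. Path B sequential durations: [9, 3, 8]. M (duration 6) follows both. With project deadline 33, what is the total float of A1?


Forward pass: ES(A1) = sum of predecessors on chain A = 0
EF = ES + duration = 0 + 2 = 2
Backward pass: LF(M) = deadline = 33; LS(M) = 33 - 6 = 27
LF(A1) = LS(M) - sum(successors on chain A) = 27 - 9 = 18
LS = LF - duration = 18 - 2 = 16
Total float = LS - ES = 16 - 0 = 16

16


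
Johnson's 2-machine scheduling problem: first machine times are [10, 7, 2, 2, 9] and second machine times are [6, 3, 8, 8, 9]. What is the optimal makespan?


Apply Johnson's rule:
  Group 1 (a <= b): [(3, 2, 8), (4, 2, 8), (5, 9, 9)]
  Group 2 (a > b): [(1, 10, 6), (2, 7, 3)]
Optimal job order: [3, 4, 5, 1, 2]
Schedule:
  Job 3: M1 done at 2, M2 done at 10
  Job 4: M1 done at 4, M2 done at 18
  Job 5: M1 done at 13, M2 done at 27
  Job 1: M1 done at 23, M2 done at 33
  Job 2: M1 done at 30, M2 done at 36
Makespan = 36

36


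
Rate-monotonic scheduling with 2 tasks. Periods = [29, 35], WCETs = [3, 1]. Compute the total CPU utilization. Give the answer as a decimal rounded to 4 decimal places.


Compute individual utilizations (exact fractions):
  Task 1: C/T = 3/29 (approx. 0.1034)
  Task 2: C/T = 1/35 (approx. 0.0286)
Total utilization U = 3/29 + 1/35 = 134/1015
Rounded to 4 decimal places: U = 0.1320
RM (Liu & Layland) bound for 2 tasks = 0.828427; compare with U = 134/1015 (approx. 0.132020)
U <= bound, so schedulable by RM sufficient condition.

0.1320


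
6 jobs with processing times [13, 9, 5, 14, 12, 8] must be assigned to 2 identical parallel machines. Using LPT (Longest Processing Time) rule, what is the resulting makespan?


Sort jobs in decreasing order (LPT): [14, 13, 12, 9, 8, 5]
Assign each job to the least loaded machine:
  Machine 1: jobs [14, 9, 8], load = 31
  Machine 2: jobs [13, 12, 5], load = 30
Makespan = max load = 31

31


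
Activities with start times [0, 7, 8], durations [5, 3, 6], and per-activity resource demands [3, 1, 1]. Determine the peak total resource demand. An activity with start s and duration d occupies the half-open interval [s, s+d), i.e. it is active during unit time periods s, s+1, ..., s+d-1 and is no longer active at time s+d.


Each activity i is active on [start_i, start_i + duration_i).
Compute total resource usage per time slot:
  t=0: active resources = [3], total = 3
  t=1: active resources = [3], total = 3
  t=2: active resources = [3], total = 3
  t=3: active resources = [3], total = 3
  t=4: active resources = [3], total = 3
  t=5: active resources = [], total = 0
  t=6: active resources = [], total = 0
  t=7: active resources = [1], total = 1
  t=8: active resources = [1, 1], total = 2
  t=9: active resources = [1, 1], total = 2
  t=10: active resources = [1], total = 1
  t=11: active resources = [1], total = 1
  t=12: active resources = [1], total = 1
  t=13: active resources = [1], total = 1
Peak resource demand = 3

3


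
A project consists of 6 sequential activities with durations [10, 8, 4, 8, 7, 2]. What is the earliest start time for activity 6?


Activity 6 starts after activities 1 through 5 complete.
Predecessor durations: [10, 8, 4, 8, 7]
ES = 10 + 8 + 4 + 8 + 7 = 37

37


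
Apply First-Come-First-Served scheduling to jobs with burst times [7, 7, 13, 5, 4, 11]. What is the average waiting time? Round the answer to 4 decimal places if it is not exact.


FCFS order (as given): [7, 7, 13, 5, 4, 11]
Waiting times:
  Job 1: wait = 0
  Job 2: wait = 7
  Job 3: wait = 14
  Job 4: wait = 27
  Job 5: wait = 32
  Job 6: wait = 36
Sum of waiting times = 116
Average waiting time = 116/6 = 19.3333

19.3333


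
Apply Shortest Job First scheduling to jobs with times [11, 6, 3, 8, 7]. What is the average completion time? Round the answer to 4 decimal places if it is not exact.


SJF order (ascending): [3, 6, 7, 8, 11]
Completion times:
  Job 1: burst=3, C=3
  Job 2: burst=6, C=9
  Job 3: burst=7, C=16
  Job 4: burst=8, C=24
  Job 5: burst=11, C=35
Average completion = 87/5 = 17.4

17.4


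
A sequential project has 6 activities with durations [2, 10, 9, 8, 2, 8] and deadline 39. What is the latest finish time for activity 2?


LF(activity 2) = deadline - sum of successor durations
Successors: activities 3 through 6 with durations [9, 8, 2, 8]
Sum of successor durations = 27
LF = 39 - 27 = 12

12


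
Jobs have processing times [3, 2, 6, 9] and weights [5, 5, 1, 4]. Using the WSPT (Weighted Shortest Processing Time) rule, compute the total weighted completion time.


Compute p/w ratios and sort ascending (WSPT): [(2, 5), (3, 5), (9, 4), (6, 1)]
Compute weighted completion times:
  Job (p=2,w=5): C=2, w*C=5*2=10
  Job (p=3,w=5): C=5, w*C=5*5=25
  Job (p=9,w=4): C=14, w*C=4*14=56
  Job (p=6,w=1): C=20, w*C=1*20=20
Total weighted completion time = 111

111


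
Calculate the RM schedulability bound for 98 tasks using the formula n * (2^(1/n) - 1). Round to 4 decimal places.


Compute 2^(1/98) = 1.0070980027
Subtract 1: 1.0070980027 - 1 = 0.0070980027
Multiply by n: 98 * 0.0070980027 = 0.6956042646
Round to 4 dp: 0.6956

0.6956


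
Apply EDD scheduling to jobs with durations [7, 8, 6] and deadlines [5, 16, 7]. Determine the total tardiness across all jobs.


Sort by due date (EDD order): [(7, 5), (6, 7), (8, 16)]
Compute completion times and tardiness:
  Job 1: p=7, d=5, C=7, tardiness=max(0,7-5)=2
  Job 2: p=6, d=7, C=13, tardiness=max(0,13-7)=6
  Job 3: p=8, d=16, C=21, tardiness=max(0,21-16)=5
Total tardiness = 13

13


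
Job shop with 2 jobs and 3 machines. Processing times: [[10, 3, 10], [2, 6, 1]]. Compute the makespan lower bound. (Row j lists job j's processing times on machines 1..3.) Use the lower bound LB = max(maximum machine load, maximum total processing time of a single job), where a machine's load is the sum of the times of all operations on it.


Machine loads:
  Machine 1: 10 + 2 = 12
  Machine 2: 3 + 6 = 9
  Machine 3: 10 + 1 = 11
Max machine load = 12
Job totals:
  Job 1: 23
  Job 2: 9
Max job total = 23
Lower bound = max(12, 23) = 23

23


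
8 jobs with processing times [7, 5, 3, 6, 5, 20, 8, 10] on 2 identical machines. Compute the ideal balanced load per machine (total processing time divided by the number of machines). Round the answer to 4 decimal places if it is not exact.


Total processing time = 7 + 5 + 3 + 6 + 5 + 20 + 8 + 10 = 64
Number of machines = 2
Ideal balanced load = 64 / 2 = 32.0

32.0


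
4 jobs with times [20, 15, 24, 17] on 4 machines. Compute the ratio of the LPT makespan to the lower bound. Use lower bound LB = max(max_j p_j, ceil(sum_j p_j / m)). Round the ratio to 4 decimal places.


LPT order: [24, 20, 17, 15]
Machine loads after assignment: [24, 20, 17, 15]
LPT makespan = 24
Lower bound = max(max_job, ceil(total/4)) = max(24, 19) = 24
Ratio = 24 / 24 = 1.0

1.0


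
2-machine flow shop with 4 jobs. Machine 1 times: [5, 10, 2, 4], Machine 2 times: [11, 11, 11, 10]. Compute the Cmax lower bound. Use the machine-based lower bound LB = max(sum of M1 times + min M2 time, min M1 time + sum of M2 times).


LB1 = sum(M1 times) + min(M2 times) = 21 + 10 = 31
LB2 = min(M1 times) + sum(M2 times) = 2 + 43 = 45
Lower bound = max(LB1, LB2) = max(31, 45) = 45

45


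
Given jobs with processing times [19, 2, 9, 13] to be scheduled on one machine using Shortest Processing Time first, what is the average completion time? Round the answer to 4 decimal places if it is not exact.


Sort jobs by processing time (SPT order): [2, 9, 13, 19]
Compute completion times sequentially:
  Job 1: processing = 2, completes at 2
  Job 2: processing = 9, completes at 11
  Job 3: processing = 13, completes at 24
  Job 4: processing = 19, completes at 43
Sum of completion times = 80
Average completion time = 80/4 = 20.0

20.0


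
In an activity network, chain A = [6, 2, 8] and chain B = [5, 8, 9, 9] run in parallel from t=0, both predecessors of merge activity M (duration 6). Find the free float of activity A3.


ES(A3) = sum of predecessors on chain A = 8
EF(A3) = ES + duration = 8 + 8 = 16
Successor of A3 is M. ES(M) = max(sum(A), sum(B)) = max(16, 31) = 31
Free float = ES(successor) - EF(current) = 31 - 16 = 15

15


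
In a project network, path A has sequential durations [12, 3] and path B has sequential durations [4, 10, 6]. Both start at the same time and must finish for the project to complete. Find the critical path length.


Path A total = 12 + 3 = 15
Path B total = 4 + 10 + 6 = 20
Critical path = longest path = max(15, 20) = 20

20


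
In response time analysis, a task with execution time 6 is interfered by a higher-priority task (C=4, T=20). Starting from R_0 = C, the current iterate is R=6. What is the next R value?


R_next = C + ceil(R_prev / T_hp) * C_hp
ceil(6 / 20) = ceil(0.3) = 1
Interference = 1 * 4 = 4
R_next = 6 + 4 = 10

10


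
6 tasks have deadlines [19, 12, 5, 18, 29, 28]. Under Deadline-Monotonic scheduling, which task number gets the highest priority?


Sort tasks by relative deadline (ascending):
  Task 3: deadline = 5
  Task 2: deadline = 12
  Task 4: deadline = 18
  Task 1: deadline = 19
  Task 6: deadline = 28
  Task 5: deadline = 29
Priority order (highest first): [3, 2, 4, 1, 6, 5]
Highest priority task = 3

3


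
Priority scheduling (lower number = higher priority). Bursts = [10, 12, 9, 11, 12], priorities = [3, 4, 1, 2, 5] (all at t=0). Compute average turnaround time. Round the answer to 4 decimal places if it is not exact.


Sort by priority (ascending = highest first):
Order: [(1, 9), (2, 11), (3, 10), (4, 12), (5, 12)]
Completion times:
  Priority 1, burst=9, C=9
  Priority 2, burst=11, C=20
  Priority 3, burst=10, C=30
  Priority 4, burst=12, C=42
  Priority 5, burst=12, C=54
Average turnaround = 155/5 = 31.0

31.0


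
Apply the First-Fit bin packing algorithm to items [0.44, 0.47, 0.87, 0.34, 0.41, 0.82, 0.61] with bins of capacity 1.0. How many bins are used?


Place items sequentially using First-Fit:
  Item 0.44 -> new Bin 1
  Item 0.47 -> Bin 1 (now 0.91)
  Item 0.87 -> new Bin 2
  Item 0.34 -> new Bin 3
  Item 0.41 -> Bin 3 (now 0.75)
  Item 0.82 -> new Bin 4
  Item 0.61 -> new Bin 5
Total bins used = 5

5


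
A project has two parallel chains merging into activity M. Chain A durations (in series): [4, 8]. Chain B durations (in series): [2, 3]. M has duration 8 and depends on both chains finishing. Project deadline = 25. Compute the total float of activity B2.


Forward pass: ES(B2) = sum of predecessors on chain B = 2
EF = ES + duration = 2 + 3 = 5
Backward pass: LF(M) = deadline = 25; LS(M) = 25 - 8 = 17
LF(B2) = LS(M) - sum(successors on chain B) = 17 - 0 = 17
LS = LF - duration = 17 - 3 = 14
Total float = LS - ES = 14 - 2 = 12

12


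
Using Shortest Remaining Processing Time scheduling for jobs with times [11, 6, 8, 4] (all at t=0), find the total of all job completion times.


Since all jobs arrive at t=0, SRPT equals SPT ordering.
SPT order: [4, 6, 8, 11]
Completion times:
  Job 1: p=4, C=4
  Job 2: p=6, C=10
  Job 3: p=8, C=18
  Job 4: p=11, C=29
Total completion time = 4 + 10 + 18 + 29 = 61

61


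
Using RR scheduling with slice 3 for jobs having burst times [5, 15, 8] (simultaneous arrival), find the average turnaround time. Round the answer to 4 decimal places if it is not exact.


Time quantum = 3
Execution trace:
  J1 runs 3 units, time = 3
  J2 runs 3 units, time = 6
  J3 runs 3 units, time = 9
  J1 runs 2 units, time = 11
  J2 runs 3 units, time = 14
  J3 runs 3 units, time = 17
  J2 runs 3 units, time = 20
  J3 runs 2 units, time = 22
  J2 runs 3 units, time = 25
  J2 runs 3 units, time = 28
Finish times: [11, 28, 22]
Average turnaround = 61/3 = 20.3333

20.3333


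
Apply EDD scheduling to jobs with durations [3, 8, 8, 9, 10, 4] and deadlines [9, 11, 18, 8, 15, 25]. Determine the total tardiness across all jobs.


Sort by due date (EDD order): [(9, 8), (3, 9), (8, 11), (10, 15), (8, 18), (4, 25)]
Compute completion times and tardiness:
  Job 1: p=9, d=8, C=9, tardiness=max(0,9-8)=1
  Job 2: p=3, d=9, C=12, tardiness=max(0,12-9)=3
  Job 3: p=8, d=11, C=20, tardiness=max(0,20-11)=9
  Job 4: p=10, d=15, C=30, tardiness=max(0,30-15)=15
  Job 5: p=8, d=18, C=38, tardiness=max(0,38-18)=20
  Job 6: p=4, d=25, C=42, tardiness=max(0,42-25)=17
Total tardiness = 65

65


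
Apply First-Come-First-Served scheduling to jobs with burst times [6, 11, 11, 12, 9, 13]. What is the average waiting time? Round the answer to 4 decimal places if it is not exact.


FCFS order (as given): [6, 11, 11, 12, 9, 13]
Waiting times:
  Job 1: wait = 0
  Job 2: wait = 6
  Job 3: wait = 17
  Job 4: wait = 28
  Job 5: wait = 40
  Job 6: wait = 49
Sum of waiting times = 140
Average waiting time = 140/6 = 23.3333

23.3333


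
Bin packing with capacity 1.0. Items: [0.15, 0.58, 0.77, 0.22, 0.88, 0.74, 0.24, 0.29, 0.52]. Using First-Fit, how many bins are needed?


Place items sequentially using First-Fit:
  Item 0.15 -> new Bin 1
  Item 0.58 -> Bin 1 (now 0.73)
  Item 0.77 -> new Bin 2
  Item 0.22 -> Bin 1 (now 0.95)
  Item 0.88 -> new Bin 3
  Item 0.74 -> new Bin 4
  Item 0.24 -> Bin 4 (now 0.98)
  Item 0.29 -> new Bin 5
  Item 0.52 -> Bin 5 (now 0.81)
Total bins used = 5

5


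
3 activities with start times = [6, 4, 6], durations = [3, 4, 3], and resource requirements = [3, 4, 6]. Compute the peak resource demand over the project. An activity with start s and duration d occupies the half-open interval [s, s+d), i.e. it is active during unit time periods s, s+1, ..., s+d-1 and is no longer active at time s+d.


Each activity i is active on [start_i, start_i + duration_i).
Compute total resource usage per time slot:
  t=0: active resources = [], total = 0
  t=1: active resources = [], total = 0
  t=2: active resources = [], total = 0
  t=3: active resources = [], total = 0
  t=4: active resources = [4], total = 4
  t=5: active resources = [4], total = 4
  t=6: active resources = [3, 4, 6], total = 13
  t=7: active resources = [3, 4, 6], total = 13
  t=8: active resources = [3, 6], total = 9
Peak resource demand = 13

13


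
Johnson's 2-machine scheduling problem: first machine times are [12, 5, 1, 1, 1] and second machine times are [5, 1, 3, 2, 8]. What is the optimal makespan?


Apply Johnson's rule:
  Group 1 (a <= b): [(3, 1, 3), (4, 1, 2), (5, 1, 8)]
  Group 2 (a > b): [(1, 12, 5), (2, 5, 1)]
Optimal job order: [3, 4, 5, 1, 2]
Schedule:
  Job 3: M1 done at 1, M2 done at 4
  Job 4: M1 done at 2, M2 done at 6
  Job 5: M1 done at 3, M2 done at 14
  Job 1: M1 done at 15, M2 done at 20
  Job 2: M1 done at 20, M2 done at 21
Makespan = 21

21


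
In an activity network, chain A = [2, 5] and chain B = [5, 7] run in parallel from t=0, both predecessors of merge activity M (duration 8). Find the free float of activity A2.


ES(A2) = sum of predecessors on chain A = 2
EF(A2) = ES + duration = 2 + 5 = 7
Successor of A2 is M. ES(M) = max(sum(A), sum(B)) = max(7, 12) = 12
Free float = ES(successor) - EF(current) = 12 - 7 = 5

5


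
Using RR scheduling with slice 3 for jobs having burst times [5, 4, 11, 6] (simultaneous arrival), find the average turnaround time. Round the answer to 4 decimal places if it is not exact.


Time quantum = 3
Execution trace:
  J1 runs 3 units, time = 3
  J2 runs 3 units, time = 6
  J3 runs 3 units, time = 9
  J4 runs 3 units, time = 12
  J1 runs 2 units, time = 14
  J2 runs 1 units, time = 15
  J3 runs 3 units, time = 18
  J4 runs 3 units, time = 21
  J3 runs 3 units, time = 24
  J3 runs 2 units, time = 26
Finish times: [14, 15, 26, 21]
Average turnaround = 76/4 = 19.0

19.0


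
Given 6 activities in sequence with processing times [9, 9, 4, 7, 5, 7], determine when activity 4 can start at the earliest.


Activity 4 starts after activities 1 through 3 complete.
Predecessor durations: [9, 9, 4]
ES = 9 + 9 + 4 = 22

22


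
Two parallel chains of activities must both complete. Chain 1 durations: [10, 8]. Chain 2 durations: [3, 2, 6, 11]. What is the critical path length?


Path A total = 10 + 8 = 18
Path B total = 3 + 2 + 6 + 11 = 22
Critical path = longest path = max(18, 22) = 22

22


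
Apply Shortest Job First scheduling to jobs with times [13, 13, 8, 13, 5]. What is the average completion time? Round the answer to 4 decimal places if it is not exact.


SJF order (ascending): [5, 8, 13, 13, 13]
Completion times:
  Job 1: burst=5, C=5
  Job 2: burst=8, C=13
  Job 3: burst=13, C=26
  Job 4: burst=13, C=39
  Job 5: burst=13, C=52
Average completion = 135/5 = 27.0

27.0


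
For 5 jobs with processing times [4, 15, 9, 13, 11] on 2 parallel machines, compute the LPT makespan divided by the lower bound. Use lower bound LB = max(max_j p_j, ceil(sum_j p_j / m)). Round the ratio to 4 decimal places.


LPT order: [15, 13, 11, 9, 4]
Machine loads after assignment: [28, 24]
LPT makespan = 28
Lower bound = max(max_job, ceil(total/2)) = max(15, 26) = 26
Ratio = 28 / 26 = 1.0769

1.0769


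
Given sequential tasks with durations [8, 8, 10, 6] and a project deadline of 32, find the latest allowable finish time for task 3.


LF(activity 3) = deadline - sum of successor durations
Successors: activities 4 through 4 with durations [6]
Sum of successor durations = 6
LF = 32 - 6 = 26

26


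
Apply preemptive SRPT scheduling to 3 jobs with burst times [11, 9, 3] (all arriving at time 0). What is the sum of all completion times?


Since all jobs arrive at t=0, SRPT equals SPT ordering.
SPT order: [3, 9, 11]
Completion times:
  Job 1: p=3, C=3
  Job 2: p=9, C=12
  Job 3: p=11, C=23
Total completion time = 3 + 12 + 23 = 38

38


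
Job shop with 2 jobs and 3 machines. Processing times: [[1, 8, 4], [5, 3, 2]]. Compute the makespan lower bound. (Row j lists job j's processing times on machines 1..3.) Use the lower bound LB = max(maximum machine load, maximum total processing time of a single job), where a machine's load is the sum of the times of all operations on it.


Machine loads:
  Machine 1: 1 + 5 = 6
  Machine 2: 8 + 3 = 11
  Machine 3: 4 + 2 = 6
Max machine load = 11
Job totals:
  Job 1: 13
  Job 2: 10
Max job total = 13
Lower bound = max(11, 13) = 13

13


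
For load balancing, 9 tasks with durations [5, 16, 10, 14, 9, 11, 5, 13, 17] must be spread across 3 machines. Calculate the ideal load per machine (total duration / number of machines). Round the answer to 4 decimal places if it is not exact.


Total processing time = 5 + 16 + 10 + 14 + 9 + 11 + 5 + 13 + 17 = 100
Number of machines = 3
Ideal balanced load = 100 / 3 = 33.3333

33.3333


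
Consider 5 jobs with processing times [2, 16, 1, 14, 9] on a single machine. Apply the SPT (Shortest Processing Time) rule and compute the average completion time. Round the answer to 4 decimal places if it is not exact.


Sort jobs by processing time (SPT order): [1, 2, 9, 14, 16]
Compute completion times sequentially:
  Job 1: processing = 1, completes at 1
  Job 2: processing = 2, completes at 3
  Job 3: processing = 9, completes at 12
  Job 4: processing = 14, completes at 26
  Job 5: processing = 16, completes at 42
Sum of completion times = 84
Average completion time = 84/5 = 16.8

16.8


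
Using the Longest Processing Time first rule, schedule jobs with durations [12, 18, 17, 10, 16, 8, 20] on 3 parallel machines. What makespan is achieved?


Sort jobs in decreasing order (LPT): [20, 18, 17, 16, 12, 10, 8]
Assign each job to the least loaded machine:
  Machine 1: jobs [20, 10, 8], load = 38
  Machine 2: jobs [18, 12], load = 30
  Machine 3: jobs [17, 16], load = 33
Makespan = max load = 38

38
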